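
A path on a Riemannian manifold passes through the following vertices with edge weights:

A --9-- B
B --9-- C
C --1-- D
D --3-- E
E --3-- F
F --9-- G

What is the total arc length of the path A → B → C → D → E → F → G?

Arc length = 9 + 9 + 1 + 3 + 3 + 9 = 34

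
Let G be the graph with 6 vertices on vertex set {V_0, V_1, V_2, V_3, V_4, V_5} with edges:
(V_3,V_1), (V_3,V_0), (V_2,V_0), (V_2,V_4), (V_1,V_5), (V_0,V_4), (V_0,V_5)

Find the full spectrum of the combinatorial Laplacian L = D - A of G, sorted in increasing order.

Degrees: deg(V_0) = 4, deg(V_1) = 2, deg(V_2) = 2, deg(V_3) = 2, deg(V_4) = 2, deg(V_5) = 2.
L = D − A with rows/columns ordered (V_0, V_1, V_2, V_3, V_4, V_5):
  [ 4,  0, -1, -1, -1, -1]
  [ 0,  2,  0, -1,  0, -1]
  [-1,  0,  2,  0, -1,  0]
  [-1, -1,  0,  2,  0,  0]
  [-1,  0, -1,  0,  2,  0]
  [-1, -1,  0,  0,  0,  2]
Characteristic polynomial: det(λI − L) = λ(λ² − 6λ + 4)(λ − 2)(λ − 3)².
Roots: λ = 0; (λ² − 6λ + 4) = 0 ⇒ λ = 3 ± √5 ≈ 0.7639, 5.2361; (λ − 2) = 0 ⇒ λ = 2; (λ − 3) = 0 ⇒ λ = 3 (multiplicity 2).
(Check: the roots sum (with multiplicity) to 14, matching trace L = Σdeg = 2·7 = 14.)
Laplacian eigenvalues (increasing order): [0.0, 0.7639, 2.0, 3.0, 3.0, 5.2361]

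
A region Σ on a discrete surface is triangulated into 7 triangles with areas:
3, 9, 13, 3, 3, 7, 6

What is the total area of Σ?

3 + 9 + 13 + 3 + 3 + 7 + 6 = 44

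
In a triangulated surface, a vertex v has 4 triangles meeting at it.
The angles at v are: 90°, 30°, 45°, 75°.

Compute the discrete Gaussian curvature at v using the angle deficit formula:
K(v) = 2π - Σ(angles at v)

Sum of angles = 240°. K = 360° - 240° = 120°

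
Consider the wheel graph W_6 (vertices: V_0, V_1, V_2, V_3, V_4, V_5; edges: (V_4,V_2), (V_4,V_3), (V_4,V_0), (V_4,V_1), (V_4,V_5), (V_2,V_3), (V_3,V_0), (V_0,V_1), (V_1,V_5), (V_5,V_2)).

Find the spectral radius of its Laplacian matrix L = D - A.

The wheel W_6 is the join K_1 ∨ C_5 (a hub joined to every vertex of a cycle of length 5). For a join G ∨ H (G on p vertices, H on q vertices) the Laplacian spectrum is 0, p+q, the eigenvalues of L(G) other than one 0 each shifted by +q, and the eigenvalues of L(H) other than one 0 each shifted by +p. With G = K_1 (p = 1, nothing left after dropping its 0) and H = C_5 (q = 5, eigenvalues 2 − 2cos(2πk/5), k = 0, …, 4; drop k = 0), the spectrum of W_6 is 0, 6, and 1 + (2 − 2cos(2πk/5)) = 3 − 2cos(2πk/5) for k = 1, …, 4:
k=1: 3 − 2cos(2π/5) = 2.382; k=2: 3 − 2cos(4π/5) = 4.618; k=3: 3 − 2cos(6π/5) = 4.618; k=4: 3 − 2cos(8π/5) = 2.382.
Laplacian eigenvalues: [0.0, 2.382, 2.382, 4.618, 4.618, 6.0]. Largest eigenvalue (spectral radius) = 6.0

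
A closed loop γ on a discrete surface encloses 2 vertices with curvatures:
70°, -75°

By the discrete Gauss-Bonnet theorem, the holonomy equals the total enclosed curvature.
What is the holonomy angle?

Holonomy = total enclosed curvature = 70° + (-75°) = -5°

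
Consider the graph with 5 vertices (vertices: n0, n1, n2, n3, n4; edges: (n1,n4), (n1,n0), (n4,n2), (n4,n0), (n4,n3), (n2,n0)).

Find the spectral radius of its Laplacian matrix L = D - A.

Degrees: deg(n0) = 3, deg(n1) = 2, deg(n2) = 2, deg(n3) = 1, deg(n4) = 4.
L = D − A with rows/columns ordered (n0, n1, n2, n3, n4):
  [ 3, -1, -1,  0, -1]
  [-1,  2,  0,  0, -1]
  [-1,  0,  2,  0, -1]
  [ 0,  0,  0,  1, -1]
  [-1, -1, -1, -1,  4]
Characteristic polynomial: det(λI − L) = λ(λ − 1)(λ − 2)(λ − 4)(λ − 5).
Roots: λ = 0; (λ − 1) = 0 ⇒ λ = 1; (λ − 2) = 0 ⇒ λ = 2; (λ − 4) = 0 ⇒ λ = 4; (λ − 5) = 0 ⇒ λ = 5.
(Check: the roots sum (with multiplicity) to 12, matching trace L = Σdeg = 2·6 = 12.)
Laplacian eigenvalues: [0.0, 1.0, 2.0, 4.0, 5.0]. Largest eigenvalue (spectral radius) = 5.0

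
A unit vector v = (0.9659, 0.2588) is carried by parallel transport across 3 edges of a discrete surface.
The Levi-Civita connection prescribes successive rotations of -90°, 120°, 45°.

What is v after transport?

Total rotation: (-90°) + 120° + 45° = 75°. Final vector: (0, 1)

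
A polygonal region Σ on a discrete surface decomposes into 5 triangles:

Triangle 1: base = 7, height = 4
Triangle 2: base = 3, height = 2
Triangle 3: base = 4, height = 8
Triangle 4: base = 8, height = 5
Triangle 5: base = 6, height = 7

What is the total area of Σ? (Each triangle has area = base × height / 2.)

(1/2)×7×4 + (1/2)×3×2 + (1/2)×4×8 + (1/2)×8×5 + (1/2)×6×7 = 74.0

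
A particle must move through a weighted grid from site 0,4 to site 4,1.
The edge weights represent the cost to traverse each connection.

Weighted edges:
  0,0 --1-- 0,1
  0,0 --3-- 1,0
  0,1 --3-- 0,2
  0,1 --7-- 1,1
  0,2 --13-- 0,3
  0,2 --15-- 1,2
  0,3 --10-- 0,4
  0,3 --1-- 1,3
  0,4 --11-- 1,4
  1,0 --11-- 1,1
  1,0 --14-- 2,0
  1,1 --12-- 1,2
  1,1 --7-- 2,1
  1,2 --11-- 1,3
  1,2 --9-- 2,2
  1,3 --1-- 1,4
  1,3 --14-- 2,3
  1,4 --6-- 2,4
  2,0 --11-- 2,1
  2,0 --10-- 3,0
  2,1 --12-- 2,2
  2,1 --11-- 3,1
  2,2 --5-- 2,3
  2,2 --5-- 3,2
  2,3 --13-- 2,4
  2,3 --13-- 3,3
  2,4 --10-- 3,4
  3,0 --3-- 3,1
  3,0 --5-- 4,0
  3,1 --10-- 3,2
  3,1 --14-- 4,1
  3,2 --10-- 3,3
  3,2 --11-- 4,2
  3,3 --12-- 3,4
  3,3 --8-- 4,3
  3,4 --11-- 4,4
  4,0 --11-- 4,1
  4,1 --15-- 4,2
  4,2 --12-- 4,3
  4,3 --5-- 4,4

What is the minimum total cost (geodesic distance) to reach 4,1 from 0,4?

Shortest path: 0,4 → 0,3 → 1,3 → 2,3 → 2,2 → 3,2 → 3,1 → 4,1, total weight = 59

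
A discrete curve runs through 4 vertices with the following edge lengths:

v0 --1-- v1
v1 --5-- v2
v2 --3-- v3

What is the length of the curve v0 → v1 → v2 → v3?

Arc length = 1 + 5 + 3 = 9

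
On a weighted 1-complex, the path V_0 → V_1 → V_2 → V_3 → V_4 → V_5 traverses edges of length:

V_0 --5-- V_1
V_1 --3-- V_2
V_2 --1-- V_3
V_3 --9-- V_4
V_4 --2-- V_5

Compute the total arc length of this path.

Arc length = 5 + 3 + 1 + 9 + 2 = 20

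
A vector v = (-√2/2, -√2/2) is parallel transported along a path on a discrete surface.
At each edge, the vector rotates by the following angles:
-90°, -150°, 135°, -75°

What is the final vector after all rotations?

Total rotation: (-90°) + (-150°) + 135° + (-75°) = -180° ≡ 180° (mod 360°). Final vector: (0.7071, 0.7071)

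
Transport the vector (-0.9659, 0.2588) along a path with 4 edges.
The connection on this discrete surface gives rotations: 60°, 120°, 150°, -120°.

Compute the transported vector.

Total rotation: 60° + 120° + 150° + (-120°) = 210° ≡ -150° (mod 360°). Final vector: (0.9659, 0.2588)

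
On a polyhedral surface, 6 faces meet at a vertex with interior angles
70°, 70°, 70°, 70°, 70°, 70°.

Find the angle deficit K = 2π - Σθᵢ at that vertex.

Sum of angles = 420°. K = 360° - 420° = -60° = -π/3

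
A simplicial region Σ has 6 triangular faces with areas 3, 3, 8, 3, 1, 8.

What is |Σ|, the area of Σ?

3 + 3 + 8 + 3 + 1 + 8 = 26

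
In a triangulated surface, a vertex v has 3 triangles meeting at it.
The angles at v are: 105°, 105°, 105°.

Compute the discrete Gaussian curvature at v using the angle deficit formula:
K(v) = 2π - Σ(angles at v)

Sum of angles = 315°. K = 360° - 315° = 45° = π/4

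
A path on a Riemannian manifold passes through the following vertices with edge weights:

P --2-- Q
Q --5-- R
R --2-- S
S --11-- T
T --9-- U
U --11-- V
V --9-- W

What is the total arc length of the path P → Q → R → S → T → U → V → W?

Arc length = 2 + 5 + 2 + 11 + 9 + 11 + 9 = 49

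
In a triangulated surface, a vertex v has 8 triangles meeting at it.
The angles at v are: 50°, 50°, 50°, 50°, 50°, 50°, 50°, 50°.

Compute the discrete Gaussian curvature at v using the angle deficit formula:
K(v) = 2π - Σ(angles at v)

Sum of angles = 400°. K = 360° - 400° = -40° = -2π/9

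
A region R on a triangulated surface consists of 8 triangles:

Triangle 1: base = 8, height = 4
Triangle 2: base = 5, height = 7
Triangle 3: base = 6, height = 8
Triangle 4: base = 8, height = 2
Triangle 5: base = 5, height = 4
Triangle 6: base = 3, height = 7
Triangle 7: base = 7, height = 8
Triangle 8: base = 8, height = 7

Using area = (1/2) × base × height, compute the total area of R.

(1/2)×8×4 + (1/2)×5×7 + (1/2)×6×8 + (1/2)×8×2 + (1/2)×5×4 + (1/2)×3×7 + (1/2)×7×8 + (1/2)×8×7 = 142.0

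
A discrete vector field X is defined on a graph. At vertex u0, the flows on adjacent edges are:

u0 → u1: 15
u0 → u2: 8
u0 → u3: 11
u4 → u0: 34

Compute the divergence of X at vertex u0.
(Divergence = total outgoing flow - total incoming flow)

Divergence = sum of outgoing flows = 15 + 8 + 11 + (-34) = 0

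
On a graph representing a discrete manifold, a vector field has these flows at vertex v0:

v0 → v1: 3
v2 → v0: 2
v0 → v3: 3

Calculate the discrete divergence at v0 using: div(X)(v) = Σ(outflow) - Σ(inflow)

Divergence = sum of outgoing flows = 3 + (-2) + 3 = 4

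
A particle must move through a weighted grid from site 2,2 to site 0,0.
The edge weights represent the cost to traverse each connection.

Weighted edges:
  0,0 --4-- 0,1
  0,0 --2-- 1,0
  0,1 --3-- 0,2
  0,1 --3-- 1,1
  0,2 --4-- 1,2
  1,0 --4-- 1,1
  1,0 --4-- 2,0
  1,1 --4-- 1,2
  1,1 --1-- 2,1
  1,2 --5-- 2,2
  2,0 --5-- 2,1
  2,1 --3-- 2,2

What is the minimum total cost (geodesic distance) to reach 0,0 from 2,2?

Shortest path: 2,2 → 2,1 → 1,1 → 1,0 → 0,0, total weight = 10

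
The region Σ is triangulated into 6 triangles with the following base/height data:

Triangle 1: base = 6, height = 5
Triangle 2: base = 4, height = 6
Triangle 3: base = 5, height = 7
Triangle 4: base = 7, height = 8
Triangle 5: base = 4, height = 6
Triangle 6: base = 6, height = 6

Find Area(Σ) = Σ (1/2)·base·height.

(1/2)×6×5 + (1/2)×4×6 + (1/2)×5×7 + (1/2)×7×8 + (1/2)×4×6 + (1/2)×6×6 = 102.5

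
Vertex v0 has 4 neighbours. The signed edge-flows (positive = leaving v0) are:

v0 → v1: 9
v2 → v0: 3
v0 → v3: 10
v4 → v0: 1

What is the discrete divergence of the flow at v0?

Divergence = sum of outgoing flows = 9 + (-3) + 10 + (-1) = 15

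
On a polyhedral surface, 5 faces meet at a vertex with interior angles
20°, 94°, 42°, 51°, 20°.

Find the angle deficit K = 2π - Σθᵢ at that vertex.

Sum of angles = 227°. K = 360° - 227° = 133° = 133π/180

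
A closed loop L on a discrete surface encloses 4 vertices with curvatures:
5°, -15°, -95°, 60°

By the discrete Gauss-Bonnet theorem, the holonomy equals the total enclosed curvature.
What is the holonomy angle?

Holonomy = total enclosed curvature = 5° + (-15°) + (-95°) + 60° = -45°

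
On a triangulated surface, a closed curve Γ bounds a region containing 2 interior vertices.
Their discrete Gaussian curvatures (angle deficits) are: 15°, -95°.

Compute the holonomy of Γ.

Holonomy = total enclosed curvature = 15° + (-95°) = -80°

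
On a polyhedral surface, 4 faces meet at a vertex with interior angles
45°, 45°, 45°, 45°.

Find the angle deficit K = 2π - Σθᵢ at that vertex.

Sum of angles = 180°. K = 360° - 180° = 180°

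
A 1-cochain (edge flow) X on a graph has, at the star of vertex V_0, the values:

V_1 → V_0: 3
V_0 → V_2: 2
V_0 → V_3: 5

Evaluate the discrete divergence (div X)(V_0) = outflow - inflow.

Divergence = sum of outgoing flows = (-3) + 2 + 5 = 4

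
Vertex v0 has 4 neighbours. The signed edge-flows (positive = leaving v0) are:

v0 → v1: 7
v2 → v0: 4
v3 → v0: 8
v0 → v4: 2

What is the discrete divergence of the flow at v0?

Divergence = sum of outgoing flows = 7 + (-4) + (-8) + 2 = -3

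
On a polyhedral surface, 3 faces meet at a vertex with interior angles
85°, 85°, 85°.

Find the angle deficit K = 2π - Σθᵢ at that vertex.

Sum of angles = 255°. K = 360° - 255° = 105° = 7π/12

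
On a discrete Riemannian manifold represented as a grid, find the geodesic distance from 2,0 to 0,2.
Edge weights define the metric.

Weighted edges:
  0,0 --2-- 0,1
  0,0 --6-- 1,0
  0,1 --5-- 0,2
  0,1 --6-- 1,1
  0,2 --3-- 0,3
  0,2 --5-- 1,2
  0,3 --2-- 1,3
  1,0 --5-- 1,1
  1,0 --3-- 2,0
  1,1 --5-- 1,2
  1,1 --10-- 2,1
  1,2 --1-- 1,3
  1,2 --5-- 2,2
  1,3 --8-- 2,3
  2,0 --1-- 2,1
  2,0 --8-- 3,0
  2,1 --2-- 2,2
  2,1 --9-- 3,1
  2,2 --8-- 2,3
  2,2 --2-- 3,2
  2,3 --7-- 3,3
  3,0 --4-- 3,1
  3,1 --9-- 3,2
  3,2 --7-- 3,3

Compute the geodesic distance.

Shortest path: 2,0 → 2,1 → 2,2 → 1,2 → 0,2, total weight = 13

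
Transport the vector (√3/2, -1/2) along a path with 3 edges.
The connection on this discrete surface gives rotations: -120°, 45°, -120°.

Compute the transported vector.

Total rotation: (-120°) + 45° + (-120°) = -195° ≡ 165° (mod 360°). Final vector: (-0.7071, 0.7071)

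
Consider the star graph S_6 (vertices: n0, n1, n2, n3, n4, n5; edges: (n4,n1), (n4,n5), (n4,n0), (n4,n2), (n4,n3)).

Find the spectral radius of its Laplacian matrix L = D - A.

The star S_6 is the complete bipartite graph K_{1,5} (one hub of degree 5, 5 leaves of degree 1). The Laplacian spectrum of K_{p,q} is 0, p (multiplicity q−1), q (multiplicity p−1), p+q. With p = 1, q = 5: 0 once, 1 with multiplicity 4, and 6 once. (Check: trace L = sum of degrees = 10 = 4·1 + 6.)
Laplacian eigenvalues: [0.0, 1.0, 1.0, 1.0, 1.0, 6.0]. Largest eigenvalue (spectral radius) = 6.0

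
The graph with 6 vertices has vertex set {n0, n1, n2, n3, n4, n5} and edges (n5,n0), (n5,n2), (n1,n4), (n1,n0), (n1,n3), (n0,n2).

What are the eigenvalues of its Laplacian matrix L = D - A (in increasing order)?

Degrees: deg(n0) = 3, deg(n1) = 3, deg(n2) = 2, deg(n3) = 1, deg(n4) = 1, deg(n5) = 2.
L = D − A with rows/columns ordered (n0, n1, n2, n3, n4, n5):
  [ 3, -1, -1,  0,  0, -1]
  [-1,  3,  0, -1, -1,  0]
  [-1,  0,  2,  0,  0, -1]
  [ 0, -1,  0,  1,  0,  0]
  [ 0, -1,  0,  0,  1,  0]
  [-1,  0, -1,  0,  0,  2]
Characteristic polynomial: det(λI − L) = λ(λ² − 5λ + 2)(λ − 1)(λ − 3)².
Roots: λ = 0; (λ² − 5λ + 2) = 0 ⇒ λ = (5 ± √17)/2 ≈ 0.4384, 4.5616; (λ − 1) = 0 ⇒ λ = 1; (λ − 3) = 0 ⇒ λ = 3 (multiplicity 2).
(Check: the roots sum (with multiplicity) to 12, matching trace L = Σdeg = 2·6 = 12.)
Laplacian eigenvalues (increasing order): [0.0, 0.4384, 1.0, 3.0, 3.0, 4.5616]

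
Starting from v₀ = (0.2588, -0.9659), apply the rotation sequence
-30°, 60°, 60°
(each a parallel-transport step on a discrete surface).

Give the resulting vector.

Total rotation: (-30°) + 60° + 60° = 90°. Final vector: (0.9659, 0.2588)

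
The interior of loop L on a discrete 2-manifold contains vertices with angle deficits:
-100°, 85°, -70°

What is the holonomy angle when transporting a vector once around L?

Holonomy = total enclosed curvature = (-100°) + 85° + (-70°) = -85°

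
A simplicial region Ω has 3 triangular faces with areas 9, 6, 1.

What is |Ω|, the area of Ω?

9 + 6 + 1 = 16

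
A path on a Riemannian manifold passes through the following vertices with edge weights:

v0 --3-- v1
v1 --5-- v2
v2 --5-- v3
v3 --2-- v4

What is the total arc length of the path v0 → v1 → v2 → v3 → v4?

Arc length = 3 + 5 + 5 + 2 = 15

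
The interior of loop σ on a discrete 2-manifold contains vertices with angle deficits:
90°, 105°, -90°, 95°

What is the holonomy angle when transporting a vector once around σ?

Holonomy = total enclosed curvature = 90° + 105° + (-90°) + 95° = 200°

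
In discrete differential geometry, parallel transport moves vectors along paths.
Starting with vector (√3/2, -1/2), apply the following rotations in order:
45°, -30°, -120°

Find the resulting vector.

Total rotation: 45° + (-30°) + (-120°) = -105°. Final vector: (-0.7071, -0.7071)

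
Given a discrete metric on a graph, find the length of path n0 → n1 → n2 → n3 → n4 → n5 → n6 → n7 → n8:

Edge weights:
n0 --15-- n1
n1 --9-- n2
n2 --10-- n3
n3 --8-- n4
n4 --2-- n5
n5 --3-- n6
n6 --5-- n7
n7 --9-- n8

Arc length = 15 + 9 + 10 + 8 + 2 + 3 + 5 + 9 = 61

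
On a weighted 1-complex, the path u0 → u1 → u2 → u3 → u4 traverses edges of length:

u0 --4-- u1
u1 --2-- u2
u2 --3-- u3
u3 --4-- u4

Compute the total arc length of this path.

Arc length = 4 + 2 + 3 + 4 = 13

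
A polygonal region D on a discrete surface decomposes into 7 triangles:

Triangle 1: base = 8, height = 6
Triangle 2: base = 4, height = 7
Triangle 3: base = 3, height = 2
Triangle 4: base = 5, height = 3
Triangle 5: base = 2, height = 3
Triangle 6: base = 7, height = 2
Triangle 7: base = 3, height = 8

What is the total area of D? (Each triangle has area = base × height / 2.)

(1/2)×8×6 + (1/2)×4×7 + (1/2)×3×2 + (1/2)×5×3 + (1/2)×2×3 + (1/2)×7×2 + (1/2)×3×8 = 70.5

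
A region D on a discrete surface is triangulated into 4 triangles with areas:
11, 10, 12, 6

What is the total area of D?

11 + 10 + 12 + 6 = 39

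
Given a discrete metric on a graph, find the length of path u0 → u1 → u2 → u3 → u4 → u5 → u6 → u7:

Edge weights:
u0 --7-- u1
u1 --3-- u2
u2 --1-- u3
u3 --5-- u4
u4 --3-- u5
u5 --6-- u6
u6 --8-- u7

Arc length = 7 + 3 + 1 + 5 + 3 + 6 + 8 = 33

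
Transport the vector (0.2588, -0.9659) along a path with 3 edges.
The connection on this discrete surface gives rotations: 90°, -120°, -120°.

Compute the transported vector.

Total rotation: 90° + (-120°) + (-120°) = -150°. Final vector: (-0.7071, 0.7071)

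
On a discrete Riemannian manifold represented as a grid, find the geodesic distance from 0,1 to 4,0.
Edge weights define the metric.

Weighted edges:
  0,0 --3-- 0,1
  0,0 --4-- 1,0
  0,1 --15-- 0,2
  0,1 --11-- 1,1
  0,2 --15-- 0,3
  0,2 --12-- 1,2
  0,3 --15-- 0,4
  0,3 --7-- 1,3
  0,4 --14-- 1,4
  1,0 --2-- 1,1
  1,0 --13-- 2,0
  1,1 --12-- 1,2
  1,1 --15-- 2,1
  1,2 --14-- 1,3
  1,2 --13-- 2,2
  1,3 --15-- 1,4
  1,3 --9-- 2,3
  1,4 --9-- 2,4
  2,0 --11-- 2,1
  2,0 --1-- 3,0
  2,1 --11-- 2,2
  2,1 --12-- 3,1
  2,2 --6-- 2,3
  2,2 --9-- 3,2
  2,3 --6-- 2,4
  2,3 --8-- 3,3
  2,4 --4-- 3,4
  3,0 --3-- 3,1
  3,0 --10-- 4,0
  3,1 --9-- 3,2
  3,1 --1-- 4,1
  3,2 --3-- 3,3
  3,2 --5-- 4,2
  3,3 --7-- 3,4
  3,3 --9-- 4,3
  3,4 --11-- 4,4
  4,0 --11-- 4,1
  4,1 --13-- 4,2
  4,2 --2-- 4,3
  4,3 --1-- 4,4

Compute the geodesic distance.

Shortest path: 0,1 → 0,0 → 1,0 → 2,0 → 3,0 → 4,0, total weight = 31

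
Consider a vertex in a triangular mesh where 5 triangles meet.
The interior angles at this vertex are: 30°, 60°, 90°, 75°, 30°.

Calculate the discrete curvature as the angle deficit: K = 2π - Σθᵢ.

Sum of angles = 285°. K = 360° - 285° = 75°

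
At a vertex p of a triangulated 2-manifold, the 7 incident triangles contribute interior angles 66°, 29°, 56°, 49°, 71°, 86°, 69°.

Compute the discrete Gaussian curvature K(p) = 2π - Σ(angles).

Sum of angles = 426°. K = 360° - 426° = -66° = -11π/30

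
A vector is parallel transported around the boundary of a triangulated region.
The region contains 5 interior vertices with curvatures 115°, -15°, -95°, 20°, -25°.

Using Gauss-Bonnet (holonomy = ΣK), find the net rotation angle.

Holonomy = total enclosed curvature = 115° + (-15°) + (-95°) + 20° + (-25°) = 0°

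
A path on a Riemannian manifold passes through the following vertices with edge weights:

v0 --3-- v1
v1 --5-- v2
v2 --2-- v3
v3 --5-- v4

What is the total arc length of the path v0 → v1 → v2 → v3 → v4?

Arc length = 3 + 5 + 2 + 5 = 15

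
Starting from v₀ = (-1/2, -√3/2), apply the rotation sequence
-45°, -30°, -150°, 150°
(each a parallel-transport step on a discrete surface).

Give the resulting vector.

Total rotation: (-45°) + (-30°) + (-150°) + 150° = -75°. Final vector: (-0.9659, 0.2588)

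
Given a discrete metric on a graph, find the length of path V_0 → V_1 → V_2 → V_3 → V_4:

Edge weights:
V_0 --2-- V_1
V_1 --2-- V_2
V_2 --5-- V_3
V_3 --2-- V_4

Arc length = 2 + 2 + 5 + 2 = 11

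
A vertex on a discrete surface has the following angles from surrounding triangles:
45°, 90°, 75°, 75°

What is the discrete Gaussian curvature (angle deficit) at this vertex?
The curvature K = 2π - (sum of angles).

Sum of angles = 285°. K = 360° - 285° = 75° = 5π/12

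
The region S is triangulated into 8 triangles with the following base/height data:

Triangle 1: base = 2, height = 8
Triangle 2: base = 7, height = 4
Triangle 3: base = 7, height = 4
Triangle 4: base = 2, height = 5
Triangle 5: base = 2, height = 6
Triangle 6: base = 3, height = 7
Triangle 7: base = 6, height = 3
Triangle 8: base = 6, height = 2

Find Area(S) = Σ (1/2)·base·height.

(1/2)×2×8 + (1/2)×7×4 + (1/2)×7×4 + (1/2)×2×5 + (1/2)×2×6 + (1/2)×3×7 + (1/2)×6×3 + (1/2)×6×2 = 72.5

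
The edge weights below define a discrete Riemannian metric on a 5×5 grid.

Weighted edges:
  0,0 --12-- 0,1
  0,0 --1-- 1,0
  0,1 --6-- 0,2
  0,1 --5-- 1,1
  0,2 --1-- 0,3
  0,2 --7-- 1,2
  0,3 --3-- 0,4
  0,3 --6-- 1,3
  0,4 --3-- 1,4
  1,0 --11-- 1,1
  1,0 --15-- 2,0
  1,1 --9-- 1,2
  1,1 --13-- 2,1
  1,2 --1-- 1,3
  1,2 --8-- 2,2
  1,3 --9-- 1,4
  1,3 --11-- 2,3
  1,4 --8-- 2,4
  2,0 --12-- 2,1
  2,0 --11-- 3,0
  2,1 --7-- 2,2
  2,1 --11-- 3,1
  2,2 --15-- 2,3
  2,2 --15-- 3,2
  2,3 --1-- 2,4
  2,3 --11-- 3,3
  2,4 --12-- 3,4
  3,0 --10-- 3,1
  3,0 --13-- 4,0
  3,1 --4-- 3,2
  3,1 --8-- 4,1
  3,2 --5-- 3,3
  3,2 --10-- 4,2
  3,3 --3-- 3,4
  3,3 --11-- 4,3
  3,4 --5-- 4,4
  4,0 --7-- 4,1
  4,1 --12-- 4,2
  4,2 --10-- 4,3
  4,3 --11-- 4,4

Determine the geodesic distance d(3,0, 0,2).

Shortest path: 3,0 → 3,1 → 2,1 → 2,2 → 1,2 → 0,2, total weight = 43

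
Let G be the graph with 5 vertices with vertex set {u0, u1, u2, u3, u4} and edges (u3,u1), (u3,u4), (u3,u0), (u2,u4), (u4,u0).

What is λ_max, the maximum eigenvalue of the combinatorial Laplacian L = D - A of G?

Degrees: deg(u0) = 2, deg(u1) = 1, deg(u2) = 1, deg(u3) = 3, deg(u4) = 3.
L = D − A with rows/columns ordered (u0, u1, u2, u3, u4):
  [ 2,  0,  0, -1, -1]
  [ 0,  1,  0, -1,  0]
  [ 0,  0,  1,  0, -1]
  [-1, -1,  0,  3, -1]
  [-1,  0, -1, -1,  3]
Characteristic polynomial: det(λI − L) = λ(λ² − 5λ + 3)(λ² − 5λ + 5).
Roots: λ = 0; (λ² − 5λ + 3) = 0 ⇒ λ = (5 ± √13)/2 ≈ 0.6972, 4.3028; (λ² − 5λ + 5) = 0 ⇒ λ = (5 ± √5)/2 ≈ 1.382, 3.618.
(Check: the roots sum (with multiplicity) to 10, matching trace L = Σdeg = 2·5 = 10.)
Laplacian eigenvalues: [0.0, 0.6972, 1.382, 3.618, 4.3028]. Largest eigenvalue (spectral radius) = 4.3028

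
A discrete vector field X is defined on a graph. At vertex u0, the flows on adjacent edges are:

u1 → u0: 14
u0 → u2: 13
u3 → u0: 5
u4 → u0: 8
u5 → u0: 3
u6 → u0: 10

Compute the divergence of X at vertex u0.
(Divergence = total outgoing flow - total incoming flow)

Divergence = sum of outgoing flows = (-14) + 13 + (-5) + (-8) + (-3) + (-10) = -27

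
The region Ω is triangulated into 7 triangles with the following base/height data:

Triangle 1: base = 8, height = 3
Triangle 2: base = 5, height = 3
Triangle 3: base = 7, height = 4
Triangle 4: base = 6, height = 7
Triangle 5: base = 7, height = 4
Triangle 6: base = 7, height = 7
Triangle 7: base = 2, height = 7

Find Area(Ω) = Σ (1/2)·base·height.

(1/2)×8×3 + (1/2)×5×3 + (1/2)×7×4 + (1/2)×6×7 + (1/2)×7×4 + (1/2)×7×7 + (1/2)×2×7 = 100.0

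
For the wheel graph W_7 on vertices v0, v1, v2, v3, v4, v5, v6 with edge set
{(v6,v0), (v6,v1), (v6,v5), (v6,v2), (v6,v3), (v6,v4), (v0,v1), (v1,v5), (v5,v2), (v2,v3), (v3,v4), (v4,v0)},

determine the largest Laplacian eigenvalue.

The wheel W_7 is the join K_1 ∨ C_6 (a hub joined to every vertex of a cycle of length 6). For a join G ∨ H (G on p vertices, H on q vertices) the Laplacian spectrum is 0, p+q, the eigenvalues of L(G) other than one 0 each shifted by +q, and the eigenvalues of L(H) other than one 0 each shifted by +p. With G = K_1 (p = 1, nothing left after dropping its 0) and H = C_6 (q = 6, eigenvalues 2 − 2cos(2πk/6), k = 0, …, 5; drop k = 0), the spectrum of W_7 is 0, 7, and 1 + (2 − 2cos(2πk/6)) = 3 − 2cos(2πk/6) for k = 1, …, 5:
k=1: 3 − 2cos(π/3) = 2.0; k=2: 3 − 2cos(2π/3) = 4.0; k=3: 3 − 2cos(π) = 5.0; k=4: 3 − 2cos(4π/3) = 4.0; k=5: 3 − 2cos(5π/3) = 2.0.
Laplacian eigenvalues: [0.0, 2.0, 2.0, 4.0, 4.0, 5.0, 7.0]. Largest eigenvalue (spectral radius) = 7.0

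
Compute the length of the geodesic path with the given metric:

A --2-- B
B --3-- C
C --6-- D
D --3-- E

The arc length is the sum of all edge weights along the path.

Arc length = 2 + 3 + 6 + 3 = 14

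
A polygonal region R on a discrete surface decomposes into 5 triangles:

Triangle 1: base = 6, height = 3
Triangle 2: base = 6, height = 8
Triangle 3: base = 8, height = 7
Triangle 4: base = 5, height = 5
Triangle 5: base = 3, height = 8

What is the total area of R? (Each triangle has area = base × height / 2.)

(1/2)×6×3 + (1/2)×6×8 + (1/2)×8×7 + (1/2)×5×5 + (1/2)×3×8 = 85.5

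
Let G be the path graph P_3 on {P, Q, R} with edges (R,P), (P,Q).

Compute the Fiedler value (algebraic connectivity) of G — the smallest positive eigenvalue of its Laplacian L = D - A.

The path graph P_n has Laplacian eigenvalues λ_k = 2 − 2cos(kπ/n), k = 0, 1, …, n−1. Here n = 3:
k=0: 2 − 2cos(0) = 0.0; k=1: 2 − 2cos(π/3) = 1.0; k=2: 2 − 2cos(2π/3) = 3.0.
Laplacian eigenvalues: [0.0, 1.0, 3.0]. Algebraic connectivity (smallest non-zero eigenvalue) = 1.0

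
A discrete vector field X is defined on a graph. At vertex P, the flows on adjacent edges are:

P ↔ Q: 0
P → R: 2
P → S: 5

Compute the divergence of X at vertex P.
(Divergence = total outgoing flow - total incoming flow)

Divergence = sum of outgoing flows = 0 + 2 + 5 = 7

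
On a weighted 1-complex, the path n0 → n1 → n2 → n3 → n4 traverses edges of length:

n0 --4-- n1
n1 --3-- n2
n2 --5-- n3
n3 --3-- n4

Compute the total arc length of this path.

Arc length = 4 + 3 + 5 + 3 = 15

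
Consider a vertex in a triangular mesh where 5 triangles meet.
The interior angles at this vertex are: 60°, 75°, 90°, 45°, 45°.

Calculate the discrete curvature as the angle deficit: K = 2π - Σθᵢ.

Sum of angles = 315°. K = 360° - 315° = 45°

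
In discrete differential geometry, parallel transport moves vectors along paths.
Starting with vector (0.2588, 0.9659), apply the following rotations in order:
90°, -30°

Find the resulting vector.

Total rotation: 90° + (-30°) = 60°. Final vector: (-0.7071, 0.7071)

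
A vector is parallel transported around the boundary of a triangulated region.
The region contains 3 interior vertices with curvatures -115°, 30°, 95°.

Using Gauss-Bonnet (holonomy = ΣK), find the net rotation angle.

Holonomy = total enclosed curvature = (-115°) + 30° + 95° = 10°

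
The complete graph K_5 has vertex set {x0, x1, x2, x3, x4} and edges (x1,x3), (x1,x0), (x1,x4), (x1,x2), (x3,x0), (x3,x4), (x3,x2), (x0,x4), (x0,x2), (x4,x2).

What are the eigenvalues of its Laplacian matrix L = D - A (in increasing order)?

For the complete graph K_n, L = nI − J (J = all-ones matrix). J has eigenvalues n (once, eigenvector 𝟙) and 0 (multiplicity n−1), so L has eigenvalues 0 (once) and n (multiplicity n−1). Here n = 5: eigenvalue 0 once and 5 with multiplicity 4.
Laplacian eigenvalues (increasing order): [0.0, 5.0, 5.0, 5.0, 5.0]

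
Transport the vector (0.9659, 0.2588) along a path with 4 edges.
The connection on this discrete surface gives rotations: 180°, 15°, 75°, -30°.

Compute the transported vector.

Total rotation: 180° + 15° + 75° + (-30°) = 240° ≡ -120° (mod 360°). Final vector: (-0.2588, -0.9659)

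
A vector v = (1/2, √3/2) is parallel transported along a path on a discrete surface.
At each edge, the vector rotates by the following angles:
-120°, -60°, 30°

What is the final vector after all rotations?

Total rotation: (-120°) + (-60°) + 30° = -150°. Final vector: (0, -1)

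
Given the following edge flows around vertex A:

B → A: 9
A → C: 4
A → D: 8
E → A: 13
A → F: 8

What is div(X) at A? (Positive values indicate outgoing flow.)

Divergence = sum of outgoing flows = (-9) + 4 + 8 + (-13) + 8 = -2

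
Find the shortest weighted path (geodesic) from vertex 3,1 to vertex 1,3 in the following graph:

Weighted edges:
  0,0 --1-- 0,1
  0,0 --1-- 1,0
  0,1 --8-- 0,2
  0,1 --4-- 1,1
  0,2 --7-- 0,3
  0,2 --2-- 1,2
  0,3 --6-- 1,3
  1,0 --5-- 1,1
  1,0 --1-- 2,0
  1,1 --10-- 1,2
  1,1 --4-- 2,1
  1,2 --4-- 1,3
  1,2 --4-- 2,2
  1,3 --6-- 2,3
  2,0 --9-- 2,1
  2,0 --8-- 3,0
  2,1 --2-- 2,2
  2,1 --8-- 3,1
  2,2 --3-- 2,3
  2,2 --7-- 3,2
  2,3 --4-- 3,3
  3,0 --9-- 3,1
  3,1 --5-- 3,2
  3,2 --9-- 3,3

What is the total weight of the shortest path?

Shortest path: 3,1 → 2,1 → 2,2 → 1,2 → 1,3, total weight = 18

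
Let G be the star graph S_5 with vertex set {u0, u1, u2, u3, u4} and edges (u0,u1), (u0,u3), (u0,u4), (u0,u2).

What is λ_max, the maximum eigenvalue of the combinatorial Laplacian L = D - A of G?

The star S_5 is the complete bipartite graph K_{1,4} (one hub of degree 4, 4 leaves of degree 1). The Laplacian spectrum of K_{p,q} is 0, p (multiplicity q−1), q (multiplicity p−1), p+q. With p = 1, q = 4: 0 once, 1 with multiplicity 3, and 5 once. (Check: trace L = sum of degrees = 8 = 3·1 + 5.)
Laplacian eigenvalues: [0.0, 1.0, 1.0, 1.0, 5.0]. Largest eigenvalue (spectral radius) = 5.0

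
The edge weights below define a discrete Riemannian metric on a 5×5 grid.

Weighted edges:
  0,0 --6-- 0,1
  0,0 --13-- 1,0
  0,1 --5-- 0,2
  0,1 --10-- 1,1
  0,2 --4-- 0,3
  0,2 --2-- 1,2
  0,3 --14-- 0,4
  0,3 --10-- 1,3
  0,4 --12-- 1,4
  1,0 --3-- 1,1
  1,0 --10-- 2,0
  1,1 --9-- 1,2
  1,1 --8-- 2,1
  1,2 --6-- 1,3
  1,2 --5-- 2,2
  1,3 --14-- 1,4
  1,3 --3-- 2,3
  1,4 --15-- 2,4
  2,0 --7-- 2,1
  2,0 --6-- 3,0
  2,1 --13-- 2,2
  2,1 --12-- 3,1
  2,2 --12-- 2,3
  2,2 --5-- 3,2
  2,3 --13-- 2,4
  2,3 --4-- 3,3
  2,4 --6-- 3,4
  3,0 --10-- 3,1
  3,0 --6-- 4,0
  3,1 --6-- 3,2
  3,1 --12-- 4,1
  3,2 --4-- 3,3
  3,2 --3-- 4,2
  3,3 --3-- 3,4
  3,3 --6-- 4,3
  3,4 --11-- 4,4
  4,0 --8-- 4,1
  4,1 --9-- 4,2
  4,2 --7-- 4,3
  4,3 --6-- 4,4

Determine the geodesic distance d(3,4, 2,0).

Shortest path: 3,4 → 3,3 → 3,2 → 3,1 → 3,0 → 2,0, total weight = 29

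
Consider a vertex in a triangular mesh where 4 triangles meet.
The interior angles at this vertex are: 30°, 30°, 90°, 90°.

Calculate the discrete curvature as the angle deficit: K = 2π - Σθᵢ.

Sum of angles = 240°. K = 360° - 240° = 120°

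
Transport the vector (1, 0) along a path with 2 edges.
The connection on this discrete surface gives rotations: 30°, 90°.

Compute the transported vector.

Total rotation: 30° + 90° = 120°. Final vector: (-0.5000, 0.8660)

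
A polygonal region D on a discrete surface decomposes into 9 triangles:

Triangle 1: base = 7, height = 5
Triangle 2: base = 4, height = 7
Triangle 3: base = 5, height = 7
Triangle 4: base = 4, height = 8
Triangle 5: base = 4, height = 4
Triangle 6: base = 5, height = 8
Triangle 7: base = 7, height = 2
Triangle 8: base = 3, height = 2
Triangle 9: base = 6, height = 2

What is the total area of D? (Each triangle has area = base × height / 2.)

(1/2)×7×5 + (1/2)×4×7 + (1/2)×5×7 + (1/2)×4×8 + (1/2)×4×4 + (1/2)×5×8 + (1/2)×7×2 + (1/2)×3×2 + (1/2)×6×2 = 109.0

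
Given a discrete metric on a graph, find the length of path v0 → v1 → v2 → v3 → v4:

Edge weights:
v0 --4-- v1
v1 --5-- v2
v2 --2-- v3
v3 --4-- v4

Arc length = 4 + 5 + 2 + 4 = 15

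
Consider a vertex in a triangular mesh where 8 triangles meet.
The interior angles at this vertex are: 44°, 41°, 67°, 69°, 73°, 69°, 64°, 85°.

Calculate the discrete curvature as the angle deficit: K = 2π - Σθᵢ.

Sum of angles = 512°. K = 360° - 512° = -152° = -38π/45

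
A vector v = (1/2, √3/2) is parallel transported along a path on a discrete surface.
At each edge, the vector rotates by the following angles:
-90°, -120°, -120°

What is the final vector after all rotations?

Total rotation: (-90°) + (-120°) + (-120°) = -330° ≡ 30° (mod 360°). Final vector: (0, 1)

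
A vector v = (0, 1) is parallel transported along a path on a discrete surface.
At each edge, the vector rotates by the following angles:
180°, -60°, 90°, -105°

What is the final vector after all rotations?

Total rotation: 180° + (-60°) + 90° + (-105°) = 105°. Final vector: (-0.9659, -0.2588)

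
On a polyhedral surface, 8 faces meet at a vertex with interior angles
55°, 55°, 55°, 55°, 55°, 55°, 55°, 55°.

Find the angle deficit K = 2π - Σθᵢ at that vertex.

Sum of angles = 440°. K = 360° - 440° = -80°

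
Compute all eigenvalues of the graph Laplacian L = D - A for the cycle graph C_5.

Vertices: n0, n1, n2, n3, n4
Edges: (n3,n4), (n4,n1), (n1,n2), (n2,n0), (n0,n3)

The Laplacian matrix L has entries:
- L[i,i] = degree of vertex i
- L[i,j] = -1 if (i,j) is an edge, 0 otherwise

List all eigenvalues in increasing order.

The cycle graph C_n has Laplacian eigenvalues λ_k = 2 − 2cos(2πk/n), k = 0, 1, …, n−1. Here n = 5:
k=0: 2 − 2cos(0) = 0.0; k=1: 2 − 2cos(2π/5) = 1.382; k=2: 2 − 2cos(4π/5) = 3.618; k=3: 2 − 2cos(6π/5) = 3.618; k=4: 2 − 2cos(8π/5) = 1.382.
Laplacian eigenvalues (increasing order): [0.0, 1.382, 1.382, 3.618, 3.618]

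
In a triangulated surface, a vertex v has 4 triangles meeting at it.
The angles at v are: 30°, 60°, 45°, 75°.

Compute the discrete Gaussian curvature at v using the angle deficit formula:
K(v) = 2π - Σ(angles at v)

Sum of angles = 210°. K = 360° - 210° = 150° = 5π/6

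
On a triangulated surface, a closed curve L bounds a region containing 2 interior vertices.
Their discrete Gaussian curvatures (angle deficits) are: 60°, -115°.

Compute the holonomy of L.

Holonomy = total enclosed curvature = 60° + (-115°) = -55°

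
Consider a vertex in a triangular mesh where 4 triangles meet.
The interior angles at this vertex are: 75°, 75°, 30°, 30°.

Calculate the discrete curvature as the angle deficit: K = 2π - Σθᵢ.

Sum of angles = 210°. K = 360° - 210° = 150° = 5π/6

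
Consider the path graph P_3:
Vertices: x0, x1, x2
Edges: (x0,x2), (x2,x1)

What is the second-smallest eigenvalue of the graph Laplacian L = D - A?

The path graph P_n has Laplacian eigenvalues λ_k = 2 − 2cos(kπ/n), k = 0, 1, …, n−1. Here n = 3:
k=0: 2 − 2cos(0) = 0.0; k=1: 2 − 2cos(π/3) = 1.0; k=2: 2 − 2cos(2π/3) = 3.0.
Laplacian eigenvalues: [0.0, 1.0, 3.0]. Algebraic connectivity (smallest non-zero eigenvalue) = 1.0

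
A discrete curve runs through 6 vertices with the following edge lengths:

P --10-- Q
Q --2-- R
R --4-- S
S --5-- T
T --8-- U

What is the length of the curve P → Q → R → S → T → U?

Arc length = 10 + 2 + 4 + 5 + 8 = 29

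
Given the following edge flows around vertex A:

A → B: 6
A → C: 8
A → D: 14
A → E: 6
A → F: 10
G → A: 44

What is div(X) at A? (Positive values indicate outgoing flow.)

Divergence = sum of outgoing flows = 6 + 8 + 14 + 6 + 10 + (-44) = 0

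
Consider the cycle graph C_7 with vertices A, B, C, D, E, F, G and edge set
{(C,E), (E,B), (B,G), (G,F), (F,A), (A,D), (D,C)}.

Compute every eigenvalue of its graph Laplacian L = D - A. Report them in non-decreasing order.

The cycle graph C_n has Laplacian eigenvalues λ_k = 2 − 2cos(2πk/n), k = 0, 1, …, n−1. Here n = 7:
k=0: 2 − 2cos(0) = 0.0; k=1: 2 − 2cos(2π/7) = 0.753; k=2: 2 − 2cos(4π/7) = 2.445; k=3: 2 − 2cos(6π/7) = 3.8019; k=4: 2 − 2cos(8π/7) = 3.8019; k=5: 2 − 2cos(10π/7) = 2.445; k=6: 2 − 2cos(12π/7) = 0.753.
Laplacian eigenvalues (increasing order): [0.0, 0.753, 0.753, 2.445, 2.445, 3.8019, 3.8019]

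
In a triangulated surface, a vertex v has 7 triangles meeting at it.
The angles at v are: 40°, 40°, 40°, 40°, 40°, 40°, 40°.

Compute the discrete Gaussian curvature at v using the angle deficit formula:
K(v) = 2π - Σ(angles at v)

Sum of angles = 280°. K = 360° - 280° = 80°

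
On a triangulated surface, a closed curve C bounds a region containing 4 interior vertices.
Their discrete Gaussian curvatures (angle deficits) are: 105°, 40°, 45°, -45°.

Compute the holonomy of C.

Holonomy = total enclosed curvature = 105° + 40° + 45° + (-45°) = 145°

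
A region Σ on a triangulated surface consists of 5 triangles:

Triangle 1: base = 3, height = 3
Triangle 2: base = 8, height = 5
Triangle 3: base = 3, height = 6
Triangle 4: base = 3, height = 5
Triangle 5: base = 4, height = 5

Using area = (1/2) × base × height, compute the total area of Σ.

(1/2)×3×3 + (1/2)×8×5 + (1/2)×3×6 + (1/2)×3×5 + (1/2)×4×5 = 51.0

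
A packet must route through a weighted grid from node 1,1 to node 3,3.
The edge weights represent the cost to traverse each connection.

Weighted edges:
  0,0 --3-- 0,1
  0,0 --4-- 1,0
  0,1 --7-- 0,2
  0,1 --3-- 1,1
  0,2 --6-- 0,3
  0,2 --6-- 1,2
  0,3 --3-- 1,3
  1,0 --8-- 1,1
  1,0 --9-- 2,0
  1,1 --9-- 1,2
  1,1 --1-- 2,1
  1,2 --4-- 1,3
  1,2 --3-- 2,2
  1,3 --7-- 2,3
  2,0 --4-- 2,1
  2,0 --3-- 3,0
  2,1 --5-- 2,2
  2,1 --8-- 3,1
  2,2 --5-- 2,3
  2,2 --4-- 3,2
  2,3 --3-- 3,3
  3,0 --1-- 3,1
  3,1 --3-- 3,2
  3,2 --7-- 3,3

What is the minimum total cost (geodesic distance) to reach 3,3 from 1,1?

Shortest path: 1,1 → 2,1 → 2,2 → 2,3 → 3,3, total weight = 14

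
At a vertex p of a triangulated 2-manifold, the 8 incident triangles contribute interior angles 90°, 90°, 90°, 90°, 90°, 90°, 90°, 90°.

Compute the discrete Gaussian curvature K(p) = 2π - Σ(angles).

Sum of angles = 720°. K = 360° - 720° = -360° = -2π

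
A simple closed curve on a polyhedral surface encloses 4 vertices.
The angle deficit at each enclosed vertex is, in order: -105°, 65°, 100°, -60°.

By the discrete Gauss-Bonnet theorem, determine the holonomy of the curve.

Holonomy = total enclosed curvature = (-105°) + 65° + 100° + (-60°) = 0°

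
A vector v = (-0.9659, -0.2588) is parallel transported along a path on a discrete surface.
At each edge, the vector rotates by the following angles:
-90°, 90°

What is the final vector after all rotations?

Total rotation: (-90°) + 90° = 0°. Final vector: (-0.9659, -0.2588)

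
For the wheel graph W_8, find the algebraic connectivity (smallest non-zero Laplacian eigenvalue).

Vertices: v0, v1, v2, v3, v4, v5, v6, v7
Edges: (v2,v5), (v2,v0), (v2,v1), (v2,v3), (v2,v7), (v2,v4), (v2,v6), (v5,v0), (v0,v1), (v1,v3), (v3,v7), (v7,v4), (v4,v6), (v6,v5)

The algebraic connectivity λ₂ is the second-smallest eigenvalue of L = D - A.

The wheel W_8 is the join K_1 ∨ C_7 (a hub joined to every vertex of a cycle of length 7). For a join G ∨ H (G on p vertices, H on q vertices) the Laplacian spectrum is 0, p+q, the eigenvalues of L(G) other than one 0 each shifted by +q, and the eigenvalues of L(H) other than one 0 each shifted by +p. With G = K_1 (p = 1, nothing left after dropping its 0) and H = C_7 (q = 7, eigenvalues 2 − 2cos(2πk/7), k = 0, …, 6; drop k = 0), the spectrum of W_8 is 0, 8, and 1 + (2 − 2cos(2πk/7)) = 3 − 2cos(2πk/7) for k = 1, …, 6:
k=1: 3 − 2cos(2π/7) = 1.753; k=2: 3 − 2cos(4π/7) = 3.445; k=3: 3 − 2cos(6π/7) = 4.8019; k=4: 3 − 2cos(8π/7) = 4.8019; k=5: 3 − 2cos(10π/7) = 3.445; k=6: 3 − 2cos(12π/7) = 1.753.
Laplacian eigenvalues: [0.0, 1.753, 1.753, 3.445, 3.445, 4.8019, 4.8019, 8.0]. Algebraic connectivity (smallest non-zero eigenvalue) = 1.753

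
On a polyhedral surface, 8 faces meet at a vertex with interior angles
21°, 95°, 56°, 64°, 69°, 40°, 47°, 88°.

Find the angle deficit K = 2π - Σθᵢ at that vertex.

Sum of angles = 480°. K = 360° - 480° = -120° = -2π/3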